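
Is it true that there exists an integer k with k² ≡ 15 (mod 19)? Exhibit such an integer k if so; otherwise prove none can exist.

Squares mod 19 repeat after k = 9 (as (−k)² = k²); for k = 0..9 they are 0, 1, 4, 9, 16, 6, 17, 11, 7, 5.
The set of squares mod 19 is therefore {0, 1, 4, 5, 6, 7, 9, 11, 16, 17}, which does not contain 15.
Therefore k² ≡ 15 (mod 19) has no solution.

There is no such integer.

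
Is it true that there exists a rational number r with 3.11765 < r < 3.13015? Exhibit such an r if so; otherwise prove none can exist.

r = 25/8

Multiplying by 8: 8·3.11765 = 24.94120 and 8·3.13015 = 25.04120, so the integer 25 lies strictly between them.
So r = 25/8 works: it is a ratio of integers, and dividing 8·3.11765 < 25 < 8·3.13015 through by 8 gives 3.11765 < 25/8 < 3.13015.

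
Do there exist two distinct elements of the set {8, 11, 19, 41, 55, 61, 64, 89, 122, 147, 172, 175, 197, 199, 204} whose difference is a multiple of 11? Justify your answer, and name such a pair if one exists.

8 and 19 are such a pair.

Both 8 and 19 leave remainder 8 on division by 11; their difference 11 = 1·11 is a multiple of 11.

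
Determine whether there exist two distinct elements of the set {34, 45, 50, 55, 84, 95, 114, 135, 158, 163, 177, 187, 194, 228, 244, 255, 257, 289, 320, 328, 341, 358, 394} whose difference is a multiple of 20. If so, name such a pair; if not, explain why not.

Both 34 and 114 leave remainder 14 on division by 20; their difference 80 = 4·20 is a multiple of 20.

34 and 114 are such a pair.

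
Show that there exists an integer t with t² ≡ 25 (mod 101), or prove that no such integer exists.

Take t = 96. Then 96² = 9216 = 91·101 + 25, so 96² ≡ 25 (mod 101).

t = 96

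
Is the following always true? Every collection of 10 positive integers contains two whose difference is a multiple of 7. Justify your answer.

Yes.

There are exactly 7 possible remainders on division by 7.
Placing 10 integers into 7 classes, some class receives at least two — say a and b.
Their difference a − b is then a multiple of 7.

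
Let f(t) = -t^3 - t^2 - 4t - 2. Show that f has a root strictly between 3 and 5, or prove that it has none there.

f has no root in that interval.

Evaluate at the endpoints: f(3) = -50, f(5) = -172 — same sign (negative).
The derivative f'(t) = -3t^2 - 2t - 4 is a quadratic with discriminant (-2)² − 4·(-3)·(-4) = -44 < 0; it never vanishes, so it is always negative (sign of the leading coefficient).
So f is strictly decreasing; between 3 and 5 its values lie between f(3) = -50 and f(5) = -172, all negative. Therefore f has no root in (3, 5).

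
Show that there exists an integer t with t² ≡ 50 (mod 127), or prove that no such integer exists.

t = 80 works: 80² = 6400, and 6400 − 50 = 6350 = 50·127.

t = 80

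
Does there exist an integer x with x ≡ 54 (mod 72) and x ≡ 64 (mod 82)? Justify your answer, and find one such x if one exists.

Here gcd(72, 82) = 2, and both 54 and 64 leave remainder 0 mod 2, so the system is consistent.
Write x = 54 + 72t. Then 72t ≡ 64 − 54 ≡ 10 (mod 82); dividing through by 2 gives 36t ≡ 5 (mod 41).
Since 36·8 = 288 = 7·41 + 1, the inverse of 36 mod 41 is 8.
Therefore t ≡ 8·5 = 40 (mod 41).
Then x = 54 + 72·40 = 2934.
Check: 2934 mod 72 = 54, 2934 mod 82 = 64. ✓

x = 2934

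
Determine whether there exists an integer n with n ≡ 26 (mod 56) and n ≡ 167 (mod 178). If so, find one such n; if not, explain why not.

Both moduli are multiples of 2 = gcd(56, 178), so any solution would satisfy n ≡ 26 and n ≡ 167 modulo 2 simultaneously.
These are incompatible: 26 − 167 = -141 is not divisible by 2.
Hence the system has no solution.

There is no such integer.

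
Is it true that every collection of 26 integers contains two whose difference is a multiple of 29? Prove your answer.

No; for instance {74, 75, 76, 77, 78, 79, 80, 81, 82, 83, 84, 85, 86, 87, 88, 89, 90, 91, 92, 93, 94, 95, 96, 97, 98, 99} is a counterexample.

Take the 26 consecutive integers 74, 75, …, 99: their residues mod 29 are all distinct because 26 ≤ 29.
Any two of them differ by at most 25 < 29 and by at least 1, so no difference is a multiple of 29.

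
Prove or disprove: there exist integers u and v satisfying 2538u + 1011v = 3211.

No, no such integers exist.

gcd(2538, 1011) = 3, so every integer of the form 2538u + 1011v is a multiple of 3.
But 3211 = 3·1070 + 1, so 3 ∤ 3211.
So the equation is unsolvable over ℤ.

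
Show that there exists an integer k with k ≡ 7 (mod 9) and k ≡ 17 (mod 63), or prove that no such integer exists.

No such integer exists.

Both moduli are multiples of 9 = gcd(9, 63), so any solution would satisfy k ≡ 7 and k ≡ 17 modulo 9 simultaneously.
But 7 mod 9 = 7 while 17 mod 9 = 8, a contradiction.
Hence the system has no solution.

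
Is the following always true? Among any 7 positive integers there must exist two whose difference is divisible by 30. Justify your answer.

No; for instance {4, 5, 6, 7, 8, 9, 10} is a counterexample.

Take the 7 consecutive integers 4, 5, …, 10: their residues mod 30 are all distinct because 7 ≤ 30.
The differences between them range over 1, …, 6, none of which is divisible by 30.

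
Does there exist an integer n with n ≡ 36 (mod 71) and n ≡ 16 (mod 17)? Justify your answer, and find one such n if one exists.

n = 1172

The moduli 71 and 17 are coprime, so by the Chinese Remainder Theorem a unique solution modulo 1207 exists.
Write n = 36 + 71t and require 36 + 71t ≡ 16 (mod 17), i.e. 71t ≡ 14 (mod 17).
71 ≡ 3 (mod 17), so this reads 3t ≡ 14 (mod 17). To invert 3 modulo 17: 17 = 5·3 + 2, 3 = 1·2 + 1, 2 = 2·1 + 0, and unwinding, 1 = 3 − 1·2 = 3 − (17 − 5·3) = −17 + 6·3. Thus 3⁻¹ ≡ 6 (mod 17).
Therefore t ≡ 6·14 = 84 ≡ 16 (mod 17).
With t = 16: n = 36 + 71·16 = 1172.
Verify: 1172 = 16·71 + 36 and 1172 = 68·17 + 16. ✓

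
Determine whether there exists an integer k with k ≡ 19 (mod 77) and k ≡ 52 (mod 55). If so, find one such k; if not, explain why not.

The moduli are not coprime: gcd(77, 55) = 11. Compatibility requires 11 ∣ (52 − 19) = 33, which holds, so solutions exist.
The integers ≡ 19 (mod 77) are 19, 96, 173, 250, 327, …; their remainders mod 55 are 19, 41, 8, 30, 52, so k = 327 is the first that is ≡ 52 (mod 55).
Verify: 327 = 4·77 + 19 and 327 = 5·55 + 52. ✓

k = 327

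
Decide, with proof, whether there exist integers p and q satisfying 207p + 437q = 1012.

gcd(207, 437) = 23, and 23 divides 1012, so integer solutions exist.
Dividing through by 23 reduces the equation to 9p + 19q = 44.
Run the Euclidean algorithm on 19 and 9: 19 = 2·9 + 1, 9 = 9·1 + 0.
Unwinding: 1 = 19 − 2·9, i.e. 9·(-2) + 19·1 = 1.
Multiplying through by 44: p = (-2)·44 = -88, q = 1·44 = 44 is a solution.
Shifting by a multiple of (19, −9) keeps it a solution: p = -88 + 5·19 = 7, q = 44 − 5·9 = -1.
Check: 207·7 + 437·(-1) = 1449 − 437 = 1012. ✓

p = 7, q = -1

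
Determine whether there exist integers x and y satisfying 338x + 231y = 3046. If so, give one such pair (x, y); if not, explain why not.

Since gcd(338, 231) = 1, every integer is an integer combination of 338 and 231.
Dividing repeatedly: 338 = 1·231 + 107, 231 = 2·107 + 17, 107 = 6·17 + 5, 17 = 3·5 + 2, 5 = 2·2 + 1, 2 = 2·1 + 0.
Back-substituting, 1 = 5 − 2·2 = 5 − 2·(17 − 3·5) = −2·17 + 7·5 = −2·17 + 7·(107 − 6·17) = 7·107 − 44·17 = 7·107 − 44·(231 − 2·107) = −44·231 + 95·107 = −44·231 + 95·(338 − 1·231) = 95·338 − 139·231; that is, 338·95 + 231·(-139) = 1.
Scaling by 3046 gives the particular solution (x, y) = (289370, -423394).
The general solution is x = 289370 + 231k, y = -423394 − 338k; taking k = -1252 gives the smaller pair x = 158, y = -218.
Check: 338·158 + 231·(-218) = 53404 − 50358 = 3046. ✓

x = 158, y = -218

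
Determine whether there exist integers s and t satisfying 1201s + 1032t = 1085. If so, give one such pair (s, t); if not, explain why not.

s = 269, t = -312

1201 and 1032 are coprime, so 1201s + 1032t ranges over all of ℤ.
Dividing repeatedly: 1201 = 1·1032 + 169, 1032 = 6·169 + 18, 169 = 9·18 + 7, 18 = 2·7 + 4, 7 = 1·4 + 3, 4 = 1·3 + 1, 3 = 3·1 + 0.
Working back up the chain: 1 = 4 − 1·3 = 4 − (7 − 1·4) = −7 + 2·4 = −7 + 2·(18 − 2·7) = 2·18 − 5·7 = 2·18 − 5·(169 − 9·18) = −5·169 + 47·18 = −5·169 + 47·(1032 − 6·169) = 47·1032 − 287·169 = 47·1032 − 287·(1201 − 1·1032) = −287·1201 + 334·1032. So 1201·(-287) + 1032·334 = 1.
Times 1085: 1201·(-311395) + 1032·362390 = 1085, so (-311395, 362390) solves it.
Shifting by a multiple of (1032, −1201) keeps it a solution: s = -311395 + 302·1032 = 269, t = 362390 − 302·1201 = -312.
Check: 1201·269 + 1032·(-312) = 323069 − 321984 = 1085. ✓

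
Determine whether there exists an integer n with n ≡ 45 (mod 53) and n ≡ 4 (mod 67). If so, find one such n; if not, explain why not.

n = 2483

Since 53 and 67 share no common factor, CRT says the pair of congruences has a solution (unique mod 3551).
Write n = 45 + 53t and require 45 + 53t ≡ 4 (mod 67), i.e. 53t ≡ 26 (mod 67).
Since 53·43 = 2279 = 34·67 + 1, the inverse of 53 mod 67 is 43.
Multiplying by 43: t ≡ 43·26 = 1118 ≡ 46 (mod 67).
Taking t = 46 gives n = 45 + 53·46 = 2483.
Verify: 2483 = 46·53 + 45 and 2483 = 37·67 + 4. ✓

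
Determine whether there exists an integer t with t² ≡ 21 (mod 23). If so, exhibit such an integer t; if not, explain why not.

There is no such integer.

Apply Euler's criterion with the prime 23: 21 is a quadratic residue iff 21^11 ≡ 1 (mod 23), and a non-residue iff it is ≡ −1.
Repeated squaring mod 23: 21^2 = 441 ≡ 4; 21^4 ≡ 4² = 16 ≡ 16; 21^8 ≡ 16² = 256 ≡ 3.
Since 11 = 8 + 2 + 1, 21^11 ≡ 3 · 4 · 21; multiplying out mod 23: 3·4 = 12 ≡ 12, then 12·21 = 252 ≡ 22. Thus 21^11 ≡ 22 ≡ −1 (mod 23).
The value −1 means 21 is a non-residue modulo 23, so t² ≡ 21 (mod 23) is impossible.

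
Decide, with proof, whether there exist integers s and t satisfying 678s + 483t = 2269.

No such integers exist.

gcd(678, 483) = 3, so every integer of the form 678s + 483t is a multiple of 3.
But 2269 is not a multiple of 3 (it leaves remainder 1).
Hence no integers s, t satisfy the equation.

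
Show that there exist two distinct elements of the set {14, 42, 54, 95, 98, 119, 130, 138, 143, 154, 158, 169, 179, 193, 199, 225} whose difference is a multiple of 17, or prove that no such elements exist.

No, no such pair exists.

Reduce each element modulo 17: 14↦14, 42↦8, 54↦3, 95↦10, 98↦13, 119↦0, 130↦11, 138↦2, 143↦7, 154↦1, 158↦5, 169↦16, 179↦9, 193↦6, 199↦12, 225↦4.
All 16 residues are distinct, so no two elements differ by a multiple of 17.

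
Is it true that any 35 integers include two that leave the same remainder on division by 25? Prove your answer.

True.

Each integer lies in one of the 25 residue classes modulo 25.
With 35 integers and only 25 classes, the pigeonhole principle forces two of them, say a and b, into the same class.
So a and b have equal remainders mod 25, which is exactly what was to be shown.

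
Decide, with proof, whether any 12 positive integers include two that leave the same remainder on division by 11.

Yes, this is always true.

Partition the integers by their residue mod 11; there are 11 classes.
Since 12 > 11, two of the 12 integers must share a residue class by the pigeonhole principle; call them a and b.
That is, a and b leave the same remainder on division by 11, as claimed.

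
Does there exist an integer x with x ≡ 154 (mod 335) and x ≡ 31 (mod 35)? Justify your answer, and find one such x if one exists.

gcd(335, 35) = 5. If x ≡ 154 (mod 335) and x ≡ 31 (mod 35), then x ≡ 154 (mod 5) and x ≡ 31 (mod 5).
But 154 mod 5 = 4 while 31 mod 5 = 1, a contradiction.
Therefore no such x exists.

There is no such integer.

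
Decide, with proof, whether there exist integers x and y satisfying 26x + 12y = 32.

gcd(26, 12) = 2, and 2 divides 32, so integer solutions exist.
Dividing through by 2 reduces the equation to 13x + 6y = 16.
Run the Euclidean algorithm on 13 and 6: 13 = 2·6 + 1, 6 = 6·1 + 0.
Unwinding: 1 = 13 − 2·6, i.e. 13·1 + 6·(-2) = 1.
Scaling by 16 gives the particular solution (x, y) = (16, -32).
Subtracting 2·6 from x and adding 2·13 to y gives the tidier solution (4, -6).
Check: 26·4 + 12·(-6) = 104 − 72 = 32. ✓

x = 4, y = -6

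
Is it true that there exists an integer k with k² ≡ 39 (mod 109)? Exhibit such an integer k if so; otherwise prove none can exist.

No, no such integer exists.

Apply Euler's criterion with the prime 109: 39 is a quadratic residue iff 39^54 ≡ 1 (mod 109), and a non-residue iff it is ≡ −1.
Squaring successively (mod 109): 39^2 = 1521 ≡ 104; 39^4 ≡ 104² = 10816 ≡ 25; 39^8 ≡ 25² = 625 ≡ 80; 39^16 ≡ 80² = 6400 ≡ 78; 39^32 ≡ 78² = 6084 ≡ 89.
Since 54 = 32 + 16 + 4 + 2, 39^54 ≡ 89 · 78 · 25 · 104; multiplying out mod 109: 89·78 = 6942 ≡ 75, then 75·25 = 1875 ≡ 22, then 22·104 = 2288 ≡ 108. Thus 39^54 ≡ 108 ≡ −1 (mod 109).
By Euler's criterion 39 is a quadratic non-residue mod 109: no k satisfies k² ≡ 39 (mod 109).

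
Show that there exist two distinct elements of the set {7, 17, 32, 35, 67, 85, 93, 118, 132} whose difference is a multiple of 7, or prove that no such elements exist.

Yes: 7 and 35.

Reduce each element mod 7: 7↦0, 17↦3, 32↦4, 35↦0, 67↦4, 85↦1, 93↦2, 118↦6, 132↦6. The residue 0 repeats (at 7 and 35), and 35 − 7 = 28 = 4·7.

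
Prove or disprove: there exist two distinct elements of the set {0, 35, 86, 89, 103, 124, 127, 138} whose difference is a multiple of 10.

No, no such pair exists.

Two integers differ by a multiple of 10 exactly when they have the same residue mod 10. The residues are 0↦0, 35↦5, 86↦6, 89↦9, 103↦3, 124↦4, 127↦7, 138↦8.
These 8 residues are pairwise different, hence no difference of two elements is divisible by 10.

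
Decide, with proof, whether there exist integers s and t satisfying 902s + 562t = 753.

There are no such integers.

Both 902 and 562 are divisible by gcd(902, 562) = 2, hence so is any combination 902s + 562t.
However 753 leaves remainder 1 on division by 2.
So the equation is unsolvable over ℤ.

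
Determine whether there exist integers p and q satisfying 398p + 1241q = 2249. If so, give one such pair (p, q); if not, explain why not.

398 and 1241 are coprime, so 398p + 1241q ranges over all of ℤ.
Run the Euclidean algorithm on 1241 and 398: 1241 = 3·398 + 47, 398 = 8·47 + 22, 47 = 2·22 + 3, 22 = 7·3 + 1, 3 = 3·1 + 0.
Unwinding: 1 = 22 − 7·3 = 22 − 7·(47 − 2·22) = −7·47 + 15·22 = −7·47 + 15·(398 − 8·47) = 15·398 − 127·47 = 15·398 − 127·(1241 − 3·398) = −127·1241 + 396·398, i.e. 398·396 + 1241·(-127) = 1.
Multiplying through by 2249: p = 396·2249 = 890604, q = (-127)·2249 = -285623 is a solution.
Subtracting 717·1241 from p and adding 717·398 to q gives the tidier solution (807, -257).
Indeed 398·807 + 1241·(-257) = 321186 − 318937 = 2249.

p = 807, q = -257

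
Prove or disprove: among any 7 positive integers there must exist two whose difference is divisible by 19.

Consider the 7 integers 5, 6, …, 11. They lie in distinct residue classes modulo 19, since 7 ≤ 19.
No two share a residue, so no pair has difference divisible by 19; the claim fails for this set.

No; for instance {5, 6, 7, 8, 9, 10, 11} is a counterexample.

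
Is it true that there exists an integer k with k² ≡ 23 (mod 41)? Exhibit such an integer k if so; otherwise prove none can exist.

k = 33 works: 33² = 1089, and 1089 − 23 = 1066 = 26·41.

k = 33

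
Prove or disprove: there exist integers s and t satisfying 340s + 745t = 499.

No, no such integers exist.

gcd(340, 745) = 5, so every integer of the form 340s + 745t is a multiple of 5.
But 499 = 5·99 + 4, so 5 ∤ 499.
Therefore 340s + 745t = 499 has no solution in integers.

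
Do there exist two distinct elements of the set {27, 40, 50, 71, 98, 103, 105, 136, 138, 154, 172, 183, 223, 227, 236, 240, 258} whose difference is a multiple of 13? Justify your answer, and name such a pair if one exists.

Yes: 27 and 40.

27 mod 13 = 1 and 40 mod 13 = 1, so 40 − 27 = 13 = 1·13.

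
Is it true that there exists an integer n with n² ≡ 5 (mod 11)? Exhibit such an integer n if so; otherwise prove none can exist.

n = 4

Take n = 4. Then 4² = 16 = 1·11 + 5, so 4² ≡ 5 (mod 11).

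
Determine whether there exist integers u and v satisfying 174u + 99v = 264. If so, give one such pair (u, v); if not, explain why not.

gcd(174, 99) = 3, and 3 divides 264, so integer solutions exist.
Dividing through by 3 reduces the equation to 58u + 33v = 88.
Run the Euclidean algorithm on 58 and 33: 58 = 1·33 + 25, 33 = 1·25 + 8, 25 = 3·8 + 1, 8 = 8·1 + 0.
Back-substituting, 1 = 25 − 3·8 = 25 − 3·(33 − 1·25) = −3·33 + 4·25 = −3·33 + 4·(58 − 1·33) = 4·58 − 7·33; that is, 58·4 + 33·(-7) = 1.
Scaling by 88 gives the particular solution (u, v) = (352, -616).
Subtracting 10·33 from u and adding 10·58 to v gives the tidier solution (22, -36).
Indeed 174·22 + 99·(-36) = 3828 − 3564 = 264.

u = 22, v = -36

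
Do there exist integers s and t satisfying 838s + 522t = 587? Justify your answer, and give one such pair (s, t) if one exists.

No, no such integers exist.

Both 838 and 522 are divisible by gcd(838, 522) = 2, hence so is any combination 838s + 522t.
But 587 is not a multiple of 2 (it leaves remainder 1).
Hence no integers s, t satisfy the equation.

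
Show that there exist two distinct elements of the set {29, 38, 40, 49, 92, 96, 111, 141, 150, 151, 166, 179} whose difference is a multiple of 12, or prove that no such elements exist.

No, no such pair exists.

Two integers differ by a multiple of 12 exactly when they have the same residue mod 12. The residues are 29↦5, 38↦2, 40↦4, 49↦1, 92↦8, 96↦0, 111↦3, 141↦9, 150↦6, 151↦7, 166↦10, 179↦11.
These 12 residues are pairwise different, hence no difference of two elements is divisible by 12.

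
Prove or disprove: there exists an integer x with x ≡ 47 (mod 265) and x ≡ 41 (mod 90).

Both moduli are multiples of 5 = gcd(265, 90), so any solution would satisfy x ≡ 47 and x ≡ 41 modulo 5 simultaneously.
But 47 mod 5 = 2 while 41 mod 5 = 1, a contradiction.
So no integer satisfies both congruences.

No, no such integer exists.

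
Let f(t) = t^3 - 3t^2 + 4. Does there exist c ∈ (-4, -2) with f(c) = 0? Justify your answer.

The endpoint values f(-4) = -108 and f(-2) = -16 are both negative. Claim: f(t) < 0 for every t in (-4, -2).
Shift to the endpoint -2: with t = -2 − u (0 < u < 2), one computes f(-2 − u) = -u^3 - 9u^2 - 24u - 16.
All 4 nonzero coefficients of this polynomial in u are negative; hence for u > 0 the value is a sum of negative terms (the constant -16 among them).
Therefore f(t) < 0 throughout (-4, -2), and f has no zero there.

f has no root in that interval.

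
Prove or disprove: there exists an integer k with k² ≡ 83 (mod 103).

k = 86 works: 86² = 7396, and 7396 − 83 = 7313 = 71·103.

k = 86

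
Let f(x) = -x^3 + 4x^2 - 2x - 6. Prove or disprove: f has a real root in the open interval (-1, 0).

Such a root exists.

f(-1) = 1 and f(0) = -6, which have opposite signs.
Since f is a polynomial it is continuous on [-1, 0].
By the Intermediate Value Theorem, f takes the value 0 somewhere in the open interval.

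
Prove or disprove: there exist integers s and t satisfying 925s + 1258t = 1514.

There are no such integers.

gcd(925, 1258) = 37, so every integer of the form 925s + 1258t is a multiple of 37.
But 1514 = 37·40 + 34, so 37 ∤ 1514.
Therefore 925s + 1258t = 1514 has no solution in integers.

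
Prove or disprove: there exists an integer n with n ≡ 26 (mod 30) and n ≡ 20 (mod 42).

n = 146

Here gcd(30, 42) = 6, and both 26 and 20 leave remainder 2 mod 6, so the system is consistent.
List candidates n ≡ 26 (mod 30): 26, 56, 86, 116, 146. Modulo 42 these are 26, 14, 2, 32, 20; 146 gives 20 as required.
Check: 146 mod 30 = 26, 146 mod 42 = 20. ✓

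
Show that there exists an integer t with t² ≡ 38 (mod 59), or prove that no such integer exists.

No, no such integer exists.

Apply Euler's criterion with the prime 59: 38 is a quadratic residue iff 38^29 ≡ 1 (mod 59), and a non-residue iff it is ≡ −1.
Squaring successively (mod 59): 38^2 = 1444 ≡ 28; 38^4 ≡ 28² = 784 ≡ 17; 38^8 ≡ 17² = 289 ≡ 53; 38^16 ≡ 53² = 2809 ≡ 36.
Since 29 = 16 + 8 + 4 + 1, 38^29 ≡ 36 · 53 · 17 · 38; multiplying out mod 59: 36·53 = 1908 ≡ 20, then 20·17 = 340 ≡ 45, then 45·38 = 1710 ≡ 58. Thus 38^29 ≡ 58 ≡ −1 (mod 59).
By Euler's criterion 38 is a quadratic non-residue mod 59: no t satisfies t² ≡ 38 (mod 59).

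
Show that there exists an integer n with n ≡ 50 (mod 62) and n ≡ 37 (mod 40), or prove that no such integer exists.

No, no such integer exists.

Both moduli are multiples of 2 = gcd(62, 40), so any solution would satisfy n ≡ 50 and n ≡ 37 modulo 2 simultaneously.
But 50 mod 2 = 0 while 37 mod 2 = 1, a contradiction.
Hence the system has no solution.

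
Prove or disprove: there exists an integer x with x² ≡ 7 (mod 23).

Apply Euler's criterion with the prime 23: 7 is a quadratic residue iff 7^11 ≡ 1 (mod 23), and a non-residue iff it is ≡ −1.
Squaring successively (mod 23): 7^2 = 49 ≡ 3; 7^4 ≡ 3² = 9 ≡ 9; 7^8 ≡ 9² = 81 ≡ 12.
Since 11 = 8 + 2 + 1, 7^11 ≡ 12 · 3 · 7; multiplying out mod 23: 12·3 = 36 ≡ 13, then 13·7 = 91 ≡ 22. Thus 7^11 ≡ 22 ≡ −1 (mod 23).
By Euler's criterion 7 is a quadratic non-residue mod 23: no x satisfies x² ≡ 7 (mod 23).

No such integer exists.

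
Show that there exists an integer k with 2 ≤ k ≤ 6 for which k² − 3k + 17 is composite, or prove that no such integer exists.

k = 6

At k = 6: 6² − 3·6 + 17 = 35 = 5·7, which is composite.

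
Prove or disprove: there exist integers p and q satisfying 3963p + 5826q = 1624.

Both 3963 and 5826 are divisible by gcd(3963, 5826) = 3, hence so is any combination 3963p + 5826q.
But 1624 = 3·541 + 1, so 3 ∤ 1624.
Therefore 3963p + 5826q = 1624 has no solution in integers.

No, no such integers exist.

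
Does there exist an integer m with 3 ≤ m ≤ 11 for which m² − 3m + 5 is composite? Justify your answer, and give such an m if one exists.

At m = 7: 7² − 3·7 + 5 = 33 = 3·11, which is composite.

m = 7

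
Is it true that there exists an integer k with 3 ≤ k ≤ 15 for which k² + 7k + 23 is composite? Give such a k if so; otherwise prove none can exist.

k = 11

At k = 11: 11² + 7·11 + 23 = 221 = 13·17, which is composite.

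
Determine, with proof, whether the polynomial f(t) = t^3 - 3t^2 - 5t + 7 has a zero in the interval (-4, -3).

The endpoint values f(-4) = -85 and f(-3) = -32 are both negative. Claim: f(t) < 0 for every t in (-4, -3).
Substitute t = -3 − u, where 0 < u < 1 on the interval. Expanding, f(-3 − u) = -u^3 - 12u^2 - 40u - 32.
All 4 nonzero coefficients of this polynomial in u are negative; hence for u > 0 the value is a sum of negative terms (the constant -32 among them).
So f is strictly negative on (-4, -3); no root exists in the interval.

No.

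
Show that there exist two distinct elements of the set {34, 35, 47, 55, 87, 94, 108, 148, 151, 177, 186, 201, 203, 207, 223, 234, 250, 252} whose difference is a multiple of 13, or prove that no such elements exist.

The pair (34, 47) works.

34 mod 13 = 8 and 47 mod 13 = 8, so 47 − 34 = 13 = 1·13.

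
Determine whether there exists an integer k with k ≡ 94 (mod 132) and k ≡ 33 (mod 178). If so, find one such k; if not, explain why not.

gcd(132, 178) = 2. If k ≡ 94 (mod 132) and k ≡ 33 (mod 178), then k ≡ 94 (mod 2) and k ≡ 33 (mod 2).
But 94 mod 2 = 0 while 33 mod 2 = 1, a contradiction.
So no integer satisfies both congruences.

No, no such integer exists.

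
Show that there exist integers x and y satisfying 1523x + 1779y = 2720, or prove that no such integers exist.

1523 and 1779 are coprime, so 1523x + 1779y ranges over all of ℤ.
Dividing repeatedly: 1779 = 1·1523 + 256, 1523 = 5·256 + 243, 256 = 1·243 + 13, 243 = 18·13 + 9, 13 = 1·9 + 4, 9 = 2·4 + 1, 4 = 4·1 + 0.
Unwinding: 1 = 9 − 2·4 = 9 − 2·(13 − 1·9) = −2·13 + 3·9 = −2·13 + 3·(243 − 18·13) = 3·243 − 56·13 = 3·243 − 56·(256 − 1·243) = −56·256 + 59·243 = −56·256 + 59·(1523 − 5·256) = 59·1523 − 351·256 = 59·1523 − 351·(1779 − 1·1523) = −351·1779 + 410·1523, i.e. 1523·410 + 1779·(-351) = 1.
Scaling by 2720 gives the particular solution (x, y) = (1115200, -954720).
The general solution is x = 1115200 + 1779k, y = -954720 − 1523k; taking k = -626 gives the smaller pair x = 1546, y = -1322.
Check: 1523·1546 + 1779·(-1322) = 2354558 − 2351838 = 2720. ✓

x = 1546, y = -1322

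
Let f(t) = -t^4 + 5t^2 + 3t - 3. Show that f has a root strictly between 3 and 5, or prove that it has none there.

f(3) = -30 and f(5) = -488, both negative, so a sign-change argument is unavailable; we show f keeps this sign on the whole interval.
Shift to the endpoint 3: with t = 3 + u (0 < u < 2), one computes f(3 + u) = -u^4 - 12u^3 - 49u^2 - 75u - 30.
The nonzero coefficients here are all negative, so for u > 0 every term is negative (or zero), and the constant term -30 is strictly negative.
Therefore f(t) < 0 throughout (3, 5), and f has no zero there.

f has no root in that interval.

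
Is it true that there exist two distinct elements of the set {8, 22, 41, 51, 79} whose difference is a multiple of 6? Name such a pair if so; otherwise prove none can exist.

There is no such pair.

Two integers differ by a multiple of 6 exactly when they have the same residue mod 6. The residues are 8↦2, 22↦4, 41↦5, 51↦3, 79↦1.
All 5 residues are distinct, so no two elements differ by a multiple of 6.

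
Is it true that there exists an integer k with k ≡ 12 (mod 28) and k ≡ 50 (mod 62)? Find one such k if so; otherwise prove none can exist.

k = 236

The moduli are not coprime: gcd(28, 62) = 2. Compatibility requires 2 ∣ (50 − 12) = 38, which holds, so solutions exist.
Put k = 12 + 28t, so we need 28t ≡ 38 (mod 62), equivalently (divide by 2) 14t ≡ 19 (mod 31).
Since 14·20 = 280 = 9·31 + 1, the inverse of 14 mod 31 is 20.
Multiplying by 20: t ≡ 20·19 = 380 ≡ 8 (mod 31).
Then k = 12 + 28·8 = 236.
Check: 236 mod 28 = 12, 236 mod 62 = 50. ✓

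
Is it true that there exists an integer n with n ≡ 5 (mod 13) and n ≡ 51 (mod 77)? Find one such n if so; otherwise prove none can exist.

gcd(13, 77) = 1, so the Chinese Remainder Theorem guarantees exactly one residue class mod 1001 satisfying both.
Any solution of the first congruence is n = 5 + 13t; substituting into the second, 13t ≡ 51 − 5 ≡ 46 (mod 77).
To invert 13 modulo 77: 77 = 5·13 + 12, 13 = 1·12 + 1, 12 = 12·1 + 0, and unwinding, 1 = 13 − 1·12 = 13 − (77 − 5·13) = −77 + 6·13. Thus 13⁻¹ ≡ 6 (mod 77).
Therefore t ≡ 6·46 = 276 ≡ 45 (mod 77).
Taking t = 45 gives n = 5 + 13·45 = 590.
Verify: 590 = 45·13 + 5 and 590 = 7·77 + 51. ✓

n = 590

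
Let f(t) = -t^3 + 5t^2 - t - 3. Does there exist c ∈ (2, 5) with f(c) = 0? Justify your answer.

Yes, f has a root in the interval.

f(2) = 7 and f(5) = -8, which have opposite signs.
As a polynomial, f is continuous on every closed interval.
By the Intermediate Value Theorem, f takes the value 0 somewhere in the open interval.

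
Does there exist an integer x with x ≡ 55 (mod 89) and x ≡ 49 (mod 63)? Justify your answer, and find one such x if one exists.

The moduli 89 and 63 are coprime, so by the Chinese Remainder Theorem a unique solution modulo 5607 exists.
Write x = 55 + 89t and require 55 + 89t ≡ 49 (mod 63), i.e. 89t ≡ 57 (mod 63).
89 ≡ 26 (mod 63), so this reads 26t ≡ 57 (mod 63). Since 26·17 = 442 = 7·63 + 1, the inverse of 26 mod 63 is 17.
Therefore t ≡ 17·57 = 969 ≡ 24 (mod 63).
With t = 24: x = 55 + 89·24 = 2191.
Check: 2191 mod 89 = 55, 2191 mod 63 = 49. ✓

x = 2191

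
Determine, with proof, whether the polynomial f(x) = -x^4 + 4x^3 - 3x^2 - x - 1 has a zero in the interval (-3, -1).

The endpoint values f(-3) = -214 and f(-1) = -8 are both negative. Claim: f(x) < 0 for every x in (-3, -1).
Substitute x = -1 − u, where 0 < u < 2 on the interval. Expanding, f(-1 − u) = -u^4 - 8u^3 - 21u^2 - 21u - 8.
The nonzero coefficients here are all negative, so for u > 0 every term is negative (or zero), and the constant term -8 is strictly negative.
Therefore f(x) < 0 throughout (-3, -1), and f has no zero there.

No.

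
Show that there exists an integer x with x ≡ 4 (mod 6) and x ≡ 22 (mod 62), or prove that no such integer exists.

x = 22

The moduli are not coprime: gcd(6, 62) = 2. Compatibility requires 2 ∣ (22 − 4) = 18, which holds, so solutions exist.
Step through x = 4, 4 + 6, 4 + 2·6, …: the values 4, 10, 16, 22 reduce mod 62 to 4, 10, 16, 22. The value 22 hits 22.
Indeed 22 ≡ 4 (mod 6) and 22 ≡ 22 (mod 62).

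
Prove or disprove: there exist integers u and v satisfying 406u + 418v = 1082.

Every value of 406u + 418v is a multiple of gcd(406, 418) = 2; since 2 ∣ 1082, solutions exist.
Dividing through by 2 reduces the equation to 203u + 209v = 541.
Run the Euclidean algorithm on 209 and 203: 209 = 1·203 + 6, 203 = 33·6 + 5, 6 = 1·5 + 1, 5 = 5·1 + 0.
Unwinding: 1 = 6 − 1·5 = 6 − (203 − 33·6) = −203 + 34·6 = −203 + 34·(209 − 1·203) = 34·209 − 35·203, i.e. 203·(-35) + 209·34 = 1.
Multiplying through by 541: u = (-35)·541 = -18935, v = 34·541 = 18394 is a solution.
Shifting by a multiple of (209, −203) keeps it a solution: u = -18935 + 91·209 = 84, v = 18394 − 91·203 = -79.
Check: 406·84 + 418·(-79) = 34104 − 33022 = 1082. ✓

u = 84, v = -79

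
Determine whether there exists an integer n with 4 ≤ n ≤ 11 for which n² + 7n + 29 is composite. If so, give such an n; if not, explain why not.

The values for n = 4, 5, …, 11 are 73, 89, 107, 127, 149, 173, 199, 227, and each of these is prime.
So no value in the range makes the expression composite.

There is no such integer n in that range.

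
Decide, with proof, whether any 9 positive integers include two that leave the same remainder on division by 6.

There are exactly 6 possible remainders on division by 6.
Since 9 > 6, two of the 9 integers must share a residue class by the pigeonhole principle; call them a and b.
That is, a and b leave the same remainder on division by 6, as claimed.

Yes, this is always true.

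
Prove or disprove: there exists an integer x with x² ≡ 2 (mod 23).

Take x = 18. Then 18² = 324 = 14·23 + 2, so 18² ≡ 2 (mod 23).

x = 18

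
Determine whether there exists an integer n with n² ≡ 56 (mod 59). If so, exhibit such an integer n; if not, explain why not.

There is no such integer.

59 is prime, so by Euler's criterion 56 is a square mod 59 iff 56^((59−1)/2) = 56^29 ≡ 1 (mod 59).
Repeated squaring mod 59: 56^2 = 3136 ≡ 9; 56^4 ≡ 9² = 81 ≡ 22; 56^8 ≡ 22² = 484 ≡ 12; 56^16 ≡ 12² = 144 ≡ 26.
Since 29 = 16 + 8 + 4 + 1, 56^29 ≡ 26 · 12 · 22 · 56; multiplying out mod 59: 26·12 = 312 ≡ 17, then 17·22 = 374 ≡ 20, then 20·56 = 1120 ≡ 58. Thus 56^29 ≡ 58 ≡ −1 (mod 59).
By Euler's criterion 56 is a quadratic non-residue mod 59: no n satisfies n² ≡ 56 (mod 59).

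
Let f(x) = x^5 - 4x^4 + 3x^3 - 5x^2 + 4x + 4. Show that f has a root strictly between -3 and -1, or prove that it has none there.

No.

The endpoint values f(-3) = -701 and f(-1) = -13 are both negative. Claim: f(x) < 0 for every x in (-3, -1).
Substitute x = -1 − u, where 0 < u < 2 on the interval. Expanding, f(-1 − u) = -u^5 - 9u^4 - 29u^3 - 48u^2 - 44u - 13.
All 6 nonzero coefficients of this polynomial in u are negative; hence for u > 0 the value is a sum of negative terms (the constant -13 among them).
Therefore f(x) < 0 throughout (-3, -1), and f has no zero there.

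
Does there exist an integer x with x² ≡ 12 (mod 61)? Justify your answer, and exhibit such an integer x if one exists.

Take x = 45. Then 45² = 2025 = 33·61 + 12, so 45² ≡ 12 (mod 61).

x = 45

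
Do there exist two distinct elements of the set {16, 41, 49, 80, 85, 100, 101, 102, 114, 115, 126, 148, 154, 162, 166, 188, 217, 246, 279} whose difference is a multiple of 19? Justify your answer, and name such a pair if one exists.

Residues mod 19: 16↦16, 41↦3, 49↦11, 80↦4, 85↦9, 100↦5, 101↦6, 102↦7, 114↦0, 115↦1, 126↦12, 148↦15, 154↦2, 162↦10, 166↦14, 188↦17, 217↦8, 246↦18, 279↦13.
These 19 residues are pairwise different, hence no difference of two elements is divisible by 19.

No such pair exists.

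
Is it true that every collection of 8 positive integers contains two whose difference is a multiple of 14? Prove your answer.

Take the 8 consecutive integers 17, 18, …, 24: their residues mod 14 are all distinct because 8 ≤ 14.
No two share a residue, so no pair has difference divisible by 14; the claim fails for this set.

No; for instance {17, 18, 19, 20, 21, 22, 23, 24} is a counterexample.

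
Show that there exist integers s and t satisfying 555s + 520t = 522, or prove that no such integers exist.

gcd(555, 520) = 5, so every integer of the form 555s + 520t is a multiple of 5.
But 522 is not a multiple of 5 (it leaves remainder 2).
Therefore 555s + 520t = 522 has no solution in integers.

There are no such integers.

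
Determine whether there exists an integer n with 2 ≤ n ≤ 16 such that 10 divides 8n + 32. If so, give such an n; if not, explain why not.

Scanning upward from n = 2 gives 48, 56, 64, 72, none divisible by 10. Try n = 6: 8·6 + 32 = 80 = 8·10, which is divisible by 10.

n = 6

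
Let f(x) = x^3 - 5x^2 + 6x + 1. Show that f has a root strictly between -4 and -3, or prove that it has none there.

f(-4) = -167 and f(-3) = -89, both negative, so a sign-change argument is unavailable; we show f keeps this sign on the whole interval.
Substitute x = -3 − u, where 0 < u < 1 on the interval. Expanding, f(-3 − u) = -u^3 - 14u^2 - 63u - 89.
All 4 nonzero coefficients of this polynomial in u are negative; hence for u > 0 the value is a sum of negative terms (the constant -89 among them).
So f is strictly negative on (-4, -3); no root exists in the interval.

f has no root in that interval.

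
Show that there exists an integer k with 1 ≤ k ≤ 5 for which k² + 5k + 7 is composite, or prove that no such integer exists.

At k = 5: 5² + 5·5 + 7 = 57 = 3·19, which is composite.

k = 5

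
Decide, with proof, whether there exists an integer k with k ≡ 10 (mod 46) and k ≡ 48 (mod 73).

Since 46 and 73 share no common factor, CRT says the pair of congruences has a solution (unique mod 3358).
Write k = 10 + 46t and require 10 + 46t ≡ 48 (mod 73), i.e. 46t ≡ 38 (mod 73).
To invert 46 modulo 73: 73 = 1·46 + 27, 46 = 1·27 + 19, 27 = 1·19 + 8, 19 = 2·8 + 3, 8 = 2·3 + 2, 3 = 1·2 + 1, 2 = 2·1 + 0, and unwinding, 1 = 3 − 1·2 = 3 − (8 − 2·3) = −8 + 3·3 = −8 + 3·(19 − 2·8) = 3·19 − 7·8 = 3·19 − 7·(27 − 1·19) = −7·27 + 10·19 = −7·27 + 10·(46 − 1·27) = 10·46 − 17·27 = 10·46 − 17·(73 − 1·46) = −17·73 + 27·46. Thus 46⁻¹ ≡ 27 (mod 73).
Therefore t ≡ 27·38 = 1026 ≡ 4 (mod 73).
Taking t = 4 gives k = 10 + 46·4 = 194.
Check: 194 mod 46 = 10, 194 mod 73 = 48. ✓

k = 194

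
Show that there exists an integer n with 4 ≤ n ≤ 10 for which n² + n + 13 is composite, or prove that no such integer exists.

At n = 7: 7² + 7 + 13 = 69 = 3·23, which is composite.

n = 7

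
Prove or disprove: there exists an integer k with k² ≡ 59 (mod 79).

79 is prime, so by Euler's criterion 59 is a square mod 79 iff 59^((79−1)/2) = 59^39 ≡ 1 (mod 79).
Squaring successively (mod 79): 59^2 = 3481 ≡ 5; 59^4 ≡ 5² = 25 ≡ 25; 59^8 ≡ 25² = 625 ≡ 72; 59^16 ≡ 72² = 5184 ≡ 49; 59^32 ≡ 49² = 2401 ≡ 31.
Since 39 = 32 + 4 + 2 + 1, 59^39 ≡ 31 · 25 · 5 · 59; multiplying out mod 79: 31·25 = 775 ≡ 64, then 64·5 = 320 ≡ 4, then 4·59 = 236 ≡ 78. Thus 59^39 ≡ 78 ≡ −1 (mod 79).
By Euler's criterion 59 is a quadratic non-residue mod 79: no k satisfies k² ≡ 59 (mod 79).

No such integer exists.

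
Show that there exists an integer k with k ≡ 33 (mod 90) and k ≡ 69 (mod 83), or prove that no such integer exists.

k = 1563

Since 90 and 83 share no common factor, CRT says the pair of congruences has a solution (unique mod 7470).
Write k = 33 + 90t and require 33 + 90t ≡ 69 (mod 83), i.e. 90t ≡ 36 (mod 83).
90 ≡ 7 (mod 83), so this reads 7t ≡ 36 (mod 83). To invert 7 modulo 83: 83 = 11·7 + 6, 7 = 1·6 + 1, 6 = 6·1 + 0, and unwinding, 1 = 7 − 1·6 = 7 − (83 − 11·7) = −83 + 12·7. Thus 7⁻¹ ≡ 12 (mod 83).
Therefore t ≡ 12·36 = 432 ≡ 17 (mod 83).
Taking t = 17 gives k = 33 + 90·17 = 1563.
Indeed 1563 ≡ 33 (mod 90) and 1563 ≡ 69 (mod 83).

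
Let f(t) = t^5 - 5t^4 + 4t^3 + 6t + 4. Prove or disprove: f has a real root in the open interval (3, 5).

f(3) = -32 and f(5) = 534, which have opposite signs.
Since f is a polynomial it is continuous on [3, 5].
By the Intermediate Value Theorem f must vanish at some point of (3, 5).

Such a root exists.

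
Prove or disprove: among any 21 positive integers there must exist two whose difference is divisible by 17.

Each integer lies in one of the 17 residue classes modulo 17.
With 21 integers and only 17 classes, the pigeonhole principle forces two of them, say a and b, into the same class.
Equal remainders mean a − b ≡ 0 (mod 17), so 17 divides their difference.

Yes, this is always true.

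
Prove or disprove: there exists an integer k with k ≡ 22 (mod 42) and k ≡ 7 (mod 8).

Reduce both congruences modulo 2, which divides 42 and 8: they say k ≡ 22 (mod 2) and k ≡ 7 (mod 2).
But 22 mod 2 = 0 while 7 mod 2 = 1, a contradiction.
Hence the system has no solution.

No such integer exists.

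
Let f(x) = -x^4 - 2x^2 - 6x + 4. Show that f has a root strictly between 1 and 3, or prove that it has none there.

The endpoint values f(1) = -5 and f(3) = -113 are both negative. Claim: f(x) < 0 for every x in (1, 3).
Substitute x = 1 + u, where 0 < u < 2 on the interval. Expanding, f(1 + u) = -u^4 - 4u^3 - 8u^2 - 14u - 5.
The nonzero coefficients here are all negative, so for u > 0 every term is negative (or zero), and the constant term -5 is strictly negative.
Therefore f(x) < 0 throughout (1, 3), and f has no zero there.

f has no root in that interval.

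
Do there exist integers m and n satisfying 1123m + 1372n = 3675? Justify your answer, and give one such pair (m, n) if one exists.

m = 1225, n = -1000

Since gcd(1123, 1372) = 1, every integer is an integer combination of 1123 and 1372.
Euclidean algorithm: 1372 = 1·1123 + 249, 1123 = 4·249 + 127, 249 = 1·127 + 122, 127 = 1·122 + 5, 122 = 24·5 + 2, 5 = 2·2 + 1, 2 = 2·1 + 0.
Unwinding: 1 = 5 − 2·2 = 5 − 2·(122 − 24·5) = −2·122 + 49·5 = −2·122 + 49·(127 − 1·122) = 49·127 − 51·122 = 49·127 − 51·(249 − 1·127) = −51·249 + 100·127 = −51·249 + 100·(1123 − 4·249) = 100·1123 − 451·249 = 100·1123 − 451·(1372 − 1·1123) = −451·1372 + 551·1123, i.e. 1123·551 + 1372·(-451) = 1.
Times 3675: 1123·2024925 + 1372·(-1657425) = 3675, so (2024925, -1657425) solves it.
The general solution is m = 2024925 + 1372k, n = -1657425 − 1123k; taking k = -1475 gives the smaller pair m = 1225, n = -1000.
Indeed 1123·1225 + 1372·(-1000) = 1375675 − 1372000 = 3675.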